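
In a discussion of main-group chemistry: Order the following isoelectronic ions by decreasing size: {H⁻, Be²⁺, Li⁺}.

All of these have 2 electrons, so size is governed by nuclear charge alone: the more protons, the stronger the pull on the same electron cloud, and the smaller the ion.
Nuclear charges: Be²⁺ (Z=4), Li⁺ (Z=3), H⁻ (Z=1).
Largest to smallest: H⁻ > Li⁺ > Be²⁺.

H⁻ > Li⁺ > Be²⁺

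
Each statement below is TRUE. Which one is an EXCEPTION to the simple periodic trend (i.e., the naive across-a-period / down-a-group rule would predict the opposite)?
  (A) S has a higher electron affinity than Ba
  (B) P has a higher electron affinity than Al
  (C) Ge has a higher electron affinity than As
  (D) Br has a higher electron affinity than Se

(C)

The general trend: electron affinity increases across a period and decreases down a group.
(A) S (period 3, group 16) vs Ba (period 6, group 2): the stated order agrees with the simple trend.
(B) P (period 3, group 15) vs Al (period 3, group 13): the stated order agrees with the simple trend.
(C) Ge (period 4, group 14) vs As (period 4, group 15): the stated order contradicts the simple trend.
(D) Br (period 4, group 17) vs Se (period 4, group 16): the stated order agrees with the simple trend.
The exception is (C): adding an electron to As's half-filled 4p³ is unfavourable, so Ge (4p²) has the more exothermic EA.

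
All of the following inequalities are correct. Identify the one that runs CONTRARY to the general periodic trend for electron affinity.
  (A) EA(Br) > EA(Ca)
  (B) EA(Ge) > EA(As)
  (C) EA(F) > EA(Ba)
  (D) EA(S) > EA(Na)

(B)

The general trend: electron affinity increases across a period and decreases down a group.
(A) Br (period 4, group 17) vs Ca (period 4, group 2): the stated order agrees with the simple trend.
(B) Ge (period 4, group 14) vs As (period 4, group 15): the stated order contradicts the simple trend.
(C) F (period 2, group 17) vs Ba (period 6, group 2): the stated order agrees with the simple trend.
(D) S (period 3, group 16) vs Na (period 3, group 1): the stated order agrees with the simple trend.
The exception is (B): adding an electron to As's half-filled 4p³ is unfavourable, so Ge (4p²) has the more exothermic EA.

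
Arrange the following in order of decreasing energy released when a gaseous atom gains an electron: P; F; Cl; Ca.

Cl, F, P, Ca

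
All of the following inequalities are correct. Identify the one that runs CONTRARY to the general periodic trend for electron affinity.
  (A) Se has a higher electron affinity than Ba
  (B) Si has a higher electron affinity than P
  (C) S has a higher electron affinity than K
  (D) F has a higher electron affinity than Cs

(B)

The general trend: electron affinity increases across a period and decreases down a group.
(A) Se (period 4, group 16) vs Ba (period 6, group 2): the stated order agrees with the simple trend.
(B) Si (period 3, group 14) vs P (period 3, group 15): the stated order contradicts the simple trend.
(C) S (period 3, group 16) vs K (period 4, group 1): the stated order agrees with the simple trend.
(D) F (period 2, group 17) vs Cs (period 6, group 1): the stated order agrees with the simple trend.
The exception is (B): adding an electron to P's half-filled 3p³ is unfavourable, so Si (3p²) has the more exothermic EA.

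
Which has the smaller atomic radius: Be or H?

H

H is in period 1, group 1; Be is in period 2, group 2.
Across a period the added protons contract the valence shell; down a group each new principal shell makes the atom larger.
A diagonal step moves right (one effect) and down (the opposite effect) at once.
Be > H: period and group pull opposite ways; the down-group shift dominates (102 vs 32 pm).
Tabulated atomic radius (pm): H 32, Be 102.
So H has the smaller atomic radius (H < Be).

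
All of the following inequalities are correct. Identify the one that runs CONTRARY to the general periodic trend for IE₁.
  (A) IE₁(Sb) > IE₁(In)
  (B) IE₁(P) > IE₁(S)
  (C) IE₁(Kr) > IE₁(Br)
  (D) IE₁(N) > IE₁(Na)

The general trend: IE₁ increases across a period and decreases down a group.
(A) Sb (period 5, group 15) vs In (period 5, group 13): the stated order agrees with the simple trend.
(B) P (period 3, group 15) vs S (period 3, group 16): the stated order contradicts the simple trend.
(C) Kr (period 4, group 18) vs Br (period 4, group 17): the stated order agrees with the simple trend.
(D) N (period 2, group 15) vs Na (period 3, group 1): the stated order agrees with the simple trend.
The exception is (B): S (3p⁴) ionizes more easily than half-filled P (3p³) because the paired 3p electron in S is pushed out by e⁻–e⁻ repulsion.

(B)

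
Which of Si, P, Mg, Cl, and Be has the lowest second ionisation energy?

After 1 electron has been removed, what remains? Si⁺ still has 3 valence electrons; P⁺ still has 4 valence electrons; Mg⁺ still has 1 valence electron; Cl⁺ still has 6 valence electrons; Be⁺ still has 1 valence electron.
All are still removing valence electrons, so compare the +1 ions as you would atoms: IE_2 generally rises across a period (higher Z_eff) and falls down a group (larger shell), subject to the usual subshell exceptions.
Valence configurations: Si⁺ [Ne]3s²3p¹, P⁺ [Ne]3s²3p², Mg⁺ [Ne]3s¹, Cl⁺ [Ne]3s²3p⁴, Be⁺ [He]2s¹.
Approximate IE_2 values (kJ/mol): Si 1577, P 1907, Mg 1451, Cl 2298, Be 1757.
Putting it together, IE_2: Mg < Si < Be < P < Cl.

Mg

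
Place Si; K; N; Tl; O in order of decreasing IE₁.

N > O > Si > Tl > K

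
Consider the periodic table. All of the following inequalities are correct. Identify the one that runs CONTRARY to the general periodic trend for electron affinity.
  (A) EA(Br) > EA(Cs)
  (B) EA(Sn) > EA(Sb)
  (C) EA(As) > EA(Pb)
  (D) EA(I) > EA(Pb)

(B)

The general trend: electron affinity increases across a period and decreases down a group.
(A) Br (period 4, group 17) vs Cs (period 6, group 1): the stated order agrees with the simple trend.
(B) Sn (period 5, group 14) vs Sb (period 5, group 15): the stated order contradicts the simple trend.
(C) As (period 4, group 15) vs Pb (period 6, group 14): the stated order agrees with the simple trend.
(D) I (period 5, group 17) vs Pb (period 6, group 14): the stated order agrees with the simple trend.
The exception is (B): adding an electron to Sb's half-filled 5p³ is unfavourable, so Sn has the more exothermic EA.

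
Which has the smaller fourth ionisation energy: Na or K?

K

The fourth ionization energy removes an electron from the +3 ion. For each element: Na³⁺ is already 2 electrons into the core; K³⁺ is already 2 electrons into the core.
All of these are removing an electron from a noble-gas core or deeper; the smaller core (lower principal quantum number) is held far more tightly, and within a period the higher nuclear charge binds the same core more tightly.
Approximate IE_4 values (kJ/mol): Na 9543, K 5877.
Putting it together, IE_4: K < Na.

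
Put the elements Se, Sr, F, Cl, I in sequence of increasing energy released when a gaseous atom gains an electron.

Sr < Se < I < F < Cl

Adding an electron releases more energy for atoms nearer the top right (short of the noble gases).
Neither a single period nor a single group — weigh both effects.
Se > Sr: both effects reinforce here, so Se is clearly the higher of the two.
I > Se: the two effects oppose for this pair; the across-period effect wins (295 vs 195 kJ/mol).
F > I: they share group 17; the group trend gives F the larger value.
Cl > F: this pair runs against the simple trend — see the exception note.
Note the exception: Cl has a higher electron affinity than F, contrary to the simple trend — F's small 2p subshell makes the incoming electron feel strong e⁻–e⁻ repulsion, so Cl actually releases more energy on gaining an electron.
Approximate values (kJ/mol): F 328, Cl 349, Se 195, Sr 5, I 295.
So from lowest to highest: Sr < Se < I < F < Cl.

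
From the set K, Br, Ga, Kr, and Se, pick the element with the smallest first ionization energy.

K

K is in period 4, group 1; Ga is in period 4, group 13; Se is in period 4, group 16; Br is in period 4, group 17; Kr is in period 4, group 18.
Across a period the outer electron is held more tightly (higher IE₁); down a group it sits in a higher shell, more shielded, and comes off more easily.
All lie in period 4, so first ionization energy increases left to right.
The smallest first ionization energy among these belongs to K.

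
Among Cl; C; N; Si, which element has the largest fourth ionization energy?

N

The fourth ionization energy removes an electron from the +3 ion. For each element: Cl³⁺ still has 4 valence electrons; C³⁺ still has 1 valence electron; N³⁺ still has 2 valence electrons; Si³⁺ still has 1 valence electron.
All are still removing valence electrons, so compare the +3 ions as you would atoms: IE_4 generally rises across a period (higher Z_eff) and falls down a group (larger shell), subject to the usual subshell exceptions.
Valence configurations: Cl³⁺ [Ne]3s²3p², C³⁺ [He]2s¹, N³⁺ [He]2s², Si³⁺ [Ne]3s¹.
Tabulated IE_4 (kJ/mol): Cl 5159, C 6223, N 7475, Si 4356.
Overall IE_4 order: Si < Cl < C < N.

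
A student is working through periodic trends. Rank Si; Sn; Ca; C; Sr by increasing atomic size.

C is in period 2, group 14; Si is in period 3, group 14; Ca is in period 4, group 2; Sr is in period 5, group 2; Sn is in period 5, group 14.
Moving right in a period, electrons are added to the same shell under a stronger nuclear pull, so atoms get smaller; moving down, a new shell is opened and atoms get larger.
These span different periods and groups, so the two trends combine.
Si > C: they share group 14; the group trend gives Si the larger value.
Sn > Si: they share group 14; the group trend gives Sn the larger value.
Ca > Sn: period and group pull opposite ways; the across-period shift dominates (171 vs 140 pm).
Sr > Ca: they share group 2; the group trend gives Sr the larger value.
Tabulated atomic radius (pm): C 75, Si 116, Ca 171, Sr 185, Sn 140.
So from smallest to largest: C < Si < Sn < Ca < Sr.

C, Si, Sn, Ca, Sr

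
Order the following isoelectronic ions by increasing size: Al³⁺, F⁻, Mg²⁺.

Al³⁺ < Mg²⁺ < F⁻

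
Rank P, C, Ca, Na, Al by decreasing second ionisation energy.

Na > C > P > Al > Ca

Consider each +1 ion: P⁺ still has 4 valence electrons; C⁺ still has 3 valence electrons; Ca⁺ still has 1 valence electron; Na⁺ is the bare [Ne] core; Al⁺ still has 2 valence electrons.
Breaking into a closed-shell core is much more expensive than removing a leftover valence electron — Na has the largest IE_2 here.
Valence configurations: P⁺ [Ne]3s²3p², C⁺ [He]2s²2p¹, Ca⁺ [Ar]4s¹, Al⁺ [Ne]3s².
Tabulated IE_2 (kJ/mol): P 1907, C 2353, Ca 1145, Na 4562, Al 1817.
Hence IE_2: Ca < Al < P < C < Na.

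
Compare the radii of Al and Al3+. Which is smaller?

Al3+

Forming Al3+ removes 3 electrons from Al. Fewer electrons for the same nuclear charge means less shielding and a higher Z_eff on the remaining electrons, and for main-group metals the entire outer shell is lost.
A cation is smaller than its parent atom: Al3+ < Al.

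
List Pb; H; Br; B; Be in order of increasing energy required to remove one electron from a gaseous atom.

H is in period 1, group 1; Be is in period 2, group 2; B is in period 2, group 13; Br is in period 4, group 17; Pb is in period 6, group 14.
First ionization energy rises across a period (greater Z_eff holds electrons more tightly) and falls down a group (valence electrons are farther from the nucleus).
Neither a single period nor a single group — weigh both effects.
B > Pb: the two effects oppose for this pair; the down-group effect wins (801 vs 716 kJ/mol).
Be > B: this pair runs against the simple trend — see the exception note.
Br > Be: the two effects oppose for this pair; the across-period effect wins (1140 vs 900 kJ/mol).
H > Br: period and group pull opposite ways; the down-group shift dominates (1312 vs 1140 kJ/mol).
Note the exception: Be has a higher first ionization energy than B, contrary to the simple trend — removing B's lone 2p electron is easier than breaking Be's filled 2s².
Approximate values (kJ/mol): H 1312, Be 900, B 801, Br 1140, Pb 716.
So from lowest to highest: Pb < B < Be < Br < H.

Pb, B, Be, Br, H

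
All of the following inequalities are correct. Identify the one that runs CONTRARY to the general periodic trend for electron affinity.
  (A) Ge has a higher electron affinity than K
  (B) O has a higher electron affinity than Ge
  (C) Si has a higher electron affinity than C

The general trend: electron affinity increases across a period and decreases down a group.
(A) Ge (period 4, group 14) vs K (period 4, group 1): the stated order agrees with the simple trend.
(B) O (period 2, group 16) vs Ge (period 4, group 14): the stated order agrees with the simple trend.
(C) Si (period 3, group 14) vs C (period 2, group 14): the stated order contradicts the simple trend.
The exception is (C): Si's larger, more diffuse 3p orbitals accept an added electron slightly more readily than C's compact 2p.

(C)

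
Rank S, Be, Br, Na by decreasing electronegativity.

Be is in period 2, group 2; Na is in period 3, group 1; S is in period 3, group 16; Br is in period 4, group 17.
Smaller atoms with higher effective nuclear charge are more electronegative.
These span different periods and groups, so the two trends combine.
Be > Na: relative to Na, both the across-period and down-group shifts push Be's electronegativity up.
S > Be: period and group pull opposite ways; the across-period shift dominates (2.58 vs 1.57).
Br > S: period and group pull opposite ways; the across-period shift dominates (2.96 vs 2.58).
For reference (Pauling): Be 1.57, Na 0.93, S 2.58, Br 2.96.
So from highest to lowest: Br > S > Be > Na.

Br > S > Be > Na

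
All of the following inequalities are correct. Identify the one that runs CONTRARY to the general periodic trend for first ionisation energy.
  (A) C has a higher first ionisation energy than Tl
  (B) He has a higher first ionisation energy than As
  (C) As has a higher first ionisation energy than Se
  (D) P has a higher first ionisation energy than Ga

The general trend: first ionisation energy increases across a period and decreases down a group.
(A) C (period 2, group 14) vs Tl (period 6, group 13): the stated order agrees with the simple trend.
(B) He (period 1, group 18) vs As (period 4, group 15): the stated order agrees with the simple trend.
(C) As (period 4, group 15) vs Se (period 4, group 16): the stated order contradicts the simple trend.
(D) P (period 3, group 15) vs Ga (period 4, group 13): the stated order agrees with the simple trend.
The exception is (C): Se (4p⁴) ionizes more easily than half-filled As (4p³).

(C)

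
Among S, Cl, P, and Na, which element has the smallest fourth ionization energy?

IE_4 is the cost of taking one more electron from the +3 cation: S³⁺ still has 3 valence electrons; Cl³⁺ still has 4 valence electrons; P³⁺ still has 2 valence electrons; Na³⁺ is already 2 electrons into the core.
Breaking into a closed-shell core is much more expensive than removing a leftover valence electron — Na has the largest IE_4 here.
Valence configurations: S³⁺ [Ne]3s²3p¹, Cl³⁺ [Ne]3s²3p², P³⁺ [Ne]3s².
S³⁺ loses a lone 3p electron whereas P³⁺ must break into a filled 3s² pair, so IE_4(P) > IE_4(S) even though S has the higher nuclear charge.
Tabulated IE_4 (kJ/mol): S 4556, Cl 5159, P 4964, Na 9543.
Hence IE_4: S < P < Cl < Na.

S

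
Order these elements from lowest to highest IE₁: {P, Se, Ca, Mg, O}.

Ca < Mg < Se < P < O

O is in period 2, group 16; Mg is in period 3, group 2; P is in period 3, group 15; Ca is in period 4, group 2; Se is in period 4, group 16.
Across a period the outer electron is held more tightly (higher IE₁); down a group it sits in a higher shell, more shielded, and comes off more easily.
Here both period and group differ, so the two effects have to be weighed against each other.
Mg > Ca: Mg sits above Ca in group 2, so the down-group effect alone puts Mg higher.
Se > Mg: the two effects oppose for this pair; the across-period effect wins (941 vs 738 kJ/mol).
P > Se: the two effects oppose for this pair; the down-group effect wins (1012 vs 941 kJ/mol).
O > P: both effects reinforce here, so O is clearly the higher of the two.
For reference (kJ/mol): O 1314, Mg 738, P 1012, Ca 590, Se 941.
So from lowest to highest: Ca < Mg < Se < P < O.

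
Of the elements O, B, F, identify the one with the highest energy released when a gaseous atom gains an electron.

F

B is in period 2, group 13; O is in period 2, group 16; F is in period 2, group 17.
Electron affinity generally becomes more exothermic across a period toward the halogens and less exothermic down a group.
All lie in period 2, so electron affinity increases left to right.
The highest energy released when a gaseous atom gains an electron among these belongs to F.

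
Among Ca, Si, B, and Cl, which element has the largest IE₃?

After 2 electrons have been removed, what remains? Ca²⁺ is the bare [Ar] core; Si²⁺ still has 2 valence electrons; B²⁺ still has 1 valence electron; Cl²⁺ still has 5 valence electrons.
Pulling an electron out of a noble-gas core costs far more than removing a remaining valence electron, so Ca sits at the high end of IE_3.
Valence configurations: Si²⁺ [Ne]3s², B²⁺ [He]2s¹, Cl²⁺ [Ne]3s²3p³.
Approximate IE_3 values (kJ/mol): Ca 4912, Si 3232, B 3660, Cl 3822.
Hence IE_3: Si < B < Cl < Ca.

Ca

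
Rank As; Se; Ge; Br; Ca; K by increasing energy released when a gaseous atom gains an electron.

Ca < K < As < Ge < Se < Br

K is in period 4, group 1; Ca is in period 4, group 2; Ge is in period 4, group 14; As is in period 4, group 15; Se is in period 4, group 16; Br is in period 4, group 17.
EA tends to increase across a period and decrease down a group, though the pattern is less regular than for IE or radius.
All lie in period 4; the across-period trend (electron affinity increases left to right) applies, with the exception below.
Note the exception: K has a higher electron affinity than Ca, contrary to the simple trend — adding an electron to Ca (ns²) has to open a new, higher-energy np subshell, which is unfavourable.
Note the exception: Ge has a higher electron affinity than As, contrary to the simple trend — adding an electron to As's half-filled 4p³ is unfavourable, so Ge (4p²) has the more exothermic EA.
Approximate values (kJ/mol): K 48, Ca 2, Ge 119, As 78, Se 195, Br 325.
So from lowest to highest: Ca < K < As < Ge < Se < Br.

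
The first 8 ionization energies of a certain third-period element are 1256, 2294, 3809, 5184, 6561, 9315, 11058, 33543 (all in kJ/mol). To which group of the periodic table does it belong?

Look for the largest jump between consecutive ionization energies: IE8/IE7 ≈ 3.0, far larger than any earlier ratio.
That jump marks the point where a core electron is being removed. So the atom has 7 valence electrons.
A main-group element with 7 valence electrons is in group 17.

Group 17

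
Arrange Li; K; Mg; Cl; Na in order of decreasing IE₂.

Li, Na, K, Cl, Mg

Consider each +1 ion: Li⁺ is the bare [He] core; K⁺ is the bare [Ar] core; Mg⁺ still has 1 valence electron; Cl⁺ still has 6 valence electrons; Na⁺ is the bare [Ne] core.
Pulling an electron out of a noble-gas core costs far more than removing a remaining valence electron, so K, Na and Li sit at the high end of IE_2.
Valence configurations: Mg⁺ [Ne]3s¹, Cl⁺ [Ne]3s²3p⁴.
Tabulated IE_2 (kJ/mol): Li 7298, K 3052, Mg 1451, Cl 2298, Na 4562.
Putting it together, IE_2: Mg < Cl < K < Na < Li.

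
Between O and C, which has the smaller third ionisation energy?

C

After 2 electrons have been removed, what remains? O²⁺ still has 4 valence electrons; C²⁺ still has 2 valence electrons.
All are still removing valence electrons, so compare the +2 ions as you would atoms: IE_3 generally rises across a period (higher Z_eff) and falls down a group (larger shell), subject to the usual subshell exceptions.
Valence configurations: O²⁺ [He]2s²2p², C²⁺ [He]2s².
The numbers (kJ/mol): O 5300, C 4620.
So the third ionization energies run C < O.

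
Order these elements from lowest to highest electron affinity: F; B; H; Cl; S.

H is in period 1, group 1; B is in period 2, group 13; F is in period 2, group 17; S is in period 3, group 16; Cl is in period 3, group 17.
EA tends to increase across a period and decrease down a group, though the pattern is less regular than for IE or radius.
These span different periods and groups, so the two trends combine.
H > B: the two effects oppose for this pair; the down-group effect wins (73 vs 27 kJ/mol).
S > H: the two effects oppose for this pair; the across-period effect wins (200 vs 73 kJ/mol).
F > S: relative to S, both the across-period and down-group shifts push F's electron affinity up.
Cl > F: this pair runs against the simple trend — see the exception note.
Note the exception: Cl has a higher electron affinity than F, contrary to the simple trend — F's small 2p subshell makes the incoming electron feel strong e⁻–e⁻ repulsion, so Cl actually releases more energy on gaining an electron.
For reference (kJ/mol): H 73, B 27, F 328, S 200, Cl 349.
So from lowest to highest: B < H < S < F < Cl.

B, H, S, F, Cl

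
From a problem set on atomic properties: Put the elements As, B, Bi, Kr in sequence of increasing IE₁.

B is in period 2, group 13; As is in period 4, group 15; Kr is in period 4, group 18; Bi is in period 6, group 15.
First ionization energy rises across a period (greater Z_eff holds electrons more tightly) and falls down a group (valence electrons are farther from the nucleus).
Neither a single period nor a single group — weigh both effects.
B > Bi: the two effects oppose for this pair; the down-group effect wins (801 vs 703 kJ/mol).
As > B: the two effects oppose for this pair; the across-period effect wins (947 vs 801 kJ/mol).
Kr > As: Kr lies to the right of As in period 4, so the across-period effect alone puts Kr higher.
Approximate values (kJ/mol): B 801, As 947, Kr 1351, Bi 703.
So from lowest to highest: Bi < B < As < Kr.

Bi < B < As < Kr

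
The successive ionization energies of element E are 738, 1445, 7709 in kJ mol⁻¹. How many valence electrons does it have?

Look for the largest jump between consecutive ionization energies: IE3/IE2 ≈ 5.3, far larger than any earlier ratio.
That jump marks the point where a core electron is being removed. So the atom has 2 valence electrons.

2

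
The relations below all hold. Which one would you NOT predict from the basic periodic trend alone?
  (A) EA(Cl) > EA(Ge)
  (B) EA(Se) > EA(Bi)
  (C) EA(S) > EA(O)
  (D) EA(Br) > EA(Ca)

(C)

The general trend: electron affinity increases across a period and decreases down a group.
(A) Cl (period 3, group 17) vs Ge (period 4, group 14): the stated order agrees with the simple trend.
(B) Se (period 4, group 16) vs Bi (period 6, group 15): the stated order agrees with the simple trend.
(C) S (period 3, group 16) vs O (period 2, group 16): the stated order contradicts the simple trend.
(D) Br (period 4, group 17) vs Ca (period 4, group 2): the stated order agrees with the simple trend.
The exception is (C): the compact 2p subshell of O repels the added electron more than S's larger 3p does.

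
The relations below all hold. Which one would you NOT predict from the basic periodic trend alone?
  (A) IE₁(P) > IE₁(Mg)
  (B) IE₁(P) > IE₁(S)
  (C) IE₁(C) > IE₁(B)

(B)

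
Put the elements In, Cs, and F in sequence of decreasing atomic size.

F is in period 2, group 17; In is in period 5, group 13; Cs is in period 6, group 1.
Moving right in a period, electrons are added to the same shell under a stronger nuclear pull, so atoms get smaller; moving down, a new shell is opened and atoms get larger.
Neither a single period nor a single group — weigh both effects.
In > F: both effects reinforce here, so In is clearly the larger of the two.
Cs > In: both effects reinforce here, so Cs is clearly the larger of the two.
Approximate values (pm): F 64, In 142, Cs 232.
So from largest to smallest: Cs > In > F.

Cs > In > F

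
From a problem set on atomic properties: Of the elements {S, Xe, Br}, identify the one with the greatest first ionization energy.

S is in period 3, group 16; Br is in period 4, group 17; Xe is in period 5, group 18.
First ionization energy rises across a period (greater Z_eff holds electrons more tightly) and falls down a group (valence electrons are farther from the nucleus).
A diagonal step moves right (one effect) and down (the opposite effect) at once.
Br > S: the two effects oppose for this pair; the across-period effect wins (1140 vs 1000 kJ/mol).
Xe > Br: the two effects oppose for this pair; the across-period effect wins (1170 vs 1140 kJ/mol).
For reference (kJ/mol): S 1000, Br 1140, Xe 1170.
The greatest first ionization energy among these belongs to Xe.

Xe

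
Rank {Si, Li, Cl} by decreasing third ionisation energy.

IE_3 is the cost of taking one more electron from the +2 cation: Si²⁺ still has 2 valence electrons; Li²⁺ is already 1 electron into the core; Cl²⁺ still has 5 valence electrons.
Pulling an electron out of a noble-gas core costs far more than removing a remaining valence electron, so Li sits at the high end of IE_3.
Valence configurations: Si²⁺ [Ne]3s², Cl²⁺ [Ne]3s²3p³.
The numbers (kJ/mol): Si 3232, Li 11815, Cl 3822.
Overall IE_3 order: Si < Cl < Li.

Li, Cl, Si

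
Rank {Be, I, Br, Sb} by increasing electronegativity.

Be < Sb < I < Br

Be is in period 2, group 2; Br is in period 4, group 17; Sb is in period 5, group 15; I is in period 5, group 17.
Atoms toward the upper right of the periodic table pull bonding electrons most strongly.
These span different periods and groups, so the two trends combine.
Sb > Be: the two effects oppose for this pair; the across-period effect wins (2.05 vs 1.57).
I > Sb: both are in period 5; the period trend gives I the larger value.
Br > I: they share group 17; the group trend gives Br the larger value.
For reference (Pauling): Be 1.57, Br 2.96, Sb 2.05, I 2.66.
So from lowest to highest: Be < Sb < I < Br.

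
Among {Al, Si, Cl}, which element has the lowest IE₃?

Al

The third ionization energy removes an electron from the +2 ion. For each element: Al²⁺ still has 1 valence electron; Si²⁺ still has 2 valence electrons; Cl²⁺ still has 5 valence electrons.
All are still removing valence electrons, so compare the +2 ions as you would atoms: IE_3 generally rises across a period (higher Z_eff) and falls down a group (larger shell), subject to the usual subshell exceptions.
Valence configurations: Al²⁺ [Ne]3s¹, Si²⁺ [Ne]3s², Cl²⁺ [Ne]3s²3p³.
Tabulated IE_3 (kJ/mol): Al 2745, Si 3232, Cl 3822.
Hence IE_3: Al < Si < Cl.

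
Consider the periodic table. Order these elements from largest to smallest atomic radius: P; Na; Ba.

Na is in period 3, group 1; P is in period 3, group 15; Ba is in period 6, group 2.
Across a period the added protons contract the valence shell; down a group each new principal shell makes the atom larger.
Here both period and group differ, so the two effects have to be weighed against each other.
Na > P: Na lies to the left of P in period 3, so the across-period effect alone puts Na larger.
Ba > Na: period and group pull opposite ways; the down-group shift dominates (196 vs 155 pm).
Approximate values (pm): Na 155, P 111, Ba 196.
So from largest to smallest: Ba > Na > P.

Ba > Na > P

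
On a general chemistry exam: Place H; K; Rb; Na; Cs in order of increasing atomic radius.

H, Na, K, Rb, Cs

H is in period 1, group 1; Na is in period 3, group 1; K is in period 4, group 1; Rb is in period 5, group 1; Cs is in period 6, group 1.
Radius decreases left→right (rising Z_eff, same n) and increases top→bottom (higher n).
All are in group 1, so atomic radius increases down the group.
So from smallest to largest: H < Na < K < Rb < Cs.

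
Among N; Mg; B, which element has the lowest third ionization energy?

B

After 2 electrons have been removed, what remains? N²⁺ still has 3 valence electrons; Mg²⁺ is the bare [Ne] core; B²⁺ still has 1 valence electron.
Breaking into a closed-shell core is much more expensive than removing a leftover valence electron — Mg has the largest IE_3 here.
Valence configurations: N²⁺ [He]2s²2p¹, B²⁺ [He]2s¹.
The numbers (kJ/mol): N 4578, Mg 7733, B 3660.
Putting it together, IE_3: B < N < Mg.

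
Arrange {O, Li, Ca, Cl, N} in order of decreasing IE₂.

Li > O > N > Cl > Ca

IE_2 is the cost of taking one more electron from the +1 cation: O⁺ still has 5 valence electrons; Li⁺ is the bare [He] core; Ca⁺ still has 1 valence electron; Cl⁺ still has 6 valence electrons; N⁺ still has 4 valence electrons.
Core electrons are held far more tightly than valence electrons, so Li tops the IE_2 order.
Valence configurations: O⁺ [He]2s²2p³, Ca⁺ [Ar]4s¹, Cl⁺ [Ne]3s²3p⁴, N⁺ [He]2s²2p².
Tabulated IE_2 (kJ/mol): O 3388, Li 7298, Ca 1145, Cl 2298, N 2856.
Overall IE_2 order: Ca < Cl < N < O < Li.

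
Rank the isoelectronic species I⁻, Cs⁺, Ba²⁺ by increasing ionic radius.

Ba²⁺ < Cs⁺ < I⁻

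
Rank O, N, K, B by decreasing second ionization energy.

After 1 electron has been removed, what remains? O⁺ still has 5 valence electrons; N⁺ still has 4 valence electrons; K⁺ is the bare [Ar] core; B⁺ still has 2 valence electrons.
Usually core removal costs more than valence removal, but here the competition is close: a tightly held n=2 valence electron can cost more to remove than an n=3 core electron, so the actual values have to decide it.
Valence configurations: O⁺ [He]2s²2p³, N⁺ [He]2s²2p², B⁺ [He]2s².
Approximate IE_2 values (kJ/mol): O 3388, N 2856, K 3052, B 2427.
Overall IE_2 order: B < N < K < O.

O, K, N, B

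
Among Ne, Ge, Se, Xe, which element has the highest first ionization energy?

Ne

IE₁ increases left→right with effective nuclear charge and decreases top→bottom as the valence shell moves farther out.
Neither a single period nor a single group — weigh both effects.
Se > Ge: both are in period 4; the period trend gives Se the larger value.
Xe > Se: period and group pull opposite ways; the across-period shift dominates (1170 vs 941 kJ/mol).
Ne > Xe: Ne sits above Xe in group 18, so the down-group effect alone puts Ne higher.
Approximate values (kJ/mol): Ne 2081, Ge 762, Se 941, Xe 1170.
The highest first ionization energy among these belongs to Ne.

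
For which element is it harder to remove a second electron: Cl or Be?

IE_2 is the cost of taking one more electron from the +1 cation: Cl⁺ still has 6 valence electrons; Be⁺ still has 1 valence electron.
All are still removing valence electrons, so compare the +1 ions as you would atoms: IE_2 generally rises across a period (higher Z_eff) and falls down a group (larger shell), subject to the usual subshell exceptions.
Valence configurations: Cl⁺ [Ne]3s²3p⁴, Be⁺ [He]2s¹.
Tabulated IE_2 (kJ/mol): Cl 2298, Be 1757.
Putting it together, IE_2: Be < Cl.

Cl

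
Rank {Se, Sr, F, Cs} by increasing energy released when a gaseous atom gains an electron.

Adding an electron releases more energy for atoms nearer the top right (short of the noble gases).
Neither a single period nor a single group — weigh both effects.
Cs > Sr: this pair runs against the simple trend — see the exception note.
Se > Cs: both effects reinforce here, so Se is clearly the higher of the two.
F > Se: relative to Se, both the across-period and down-group shifts push F's electron affinity up.
Note the exception: Cs has a higher electron affinity than Sr, contrary to the simple trend — adding an electron to Sr (ns²) has to open a new, higher-energy np subshell, which is unfavourable.
For reference (kJ/mol): F 328, Se 195, Sr 5, Cs 46.
So from lowest to highest: Sr < Cs < Se < F.

Sr < Cs < Se < F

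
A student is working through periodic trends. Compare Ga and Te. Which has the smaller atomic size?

Atomic radius shrinks across a period as nuclear charge pulls the same shell inward, and grows down a group as new shells are added.
Here both period and group differ, so the two effects have to be weighed against each other.
Te > Ga: the two effects oppose for this pair; the down-group effect wins (136 vs 124 pm).
Approximate values (pm): Ga 124, Te 136.
So Ga has the smaller atomic size (Ga < Te).

Ga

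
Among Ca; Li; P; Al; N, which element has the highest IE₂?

Li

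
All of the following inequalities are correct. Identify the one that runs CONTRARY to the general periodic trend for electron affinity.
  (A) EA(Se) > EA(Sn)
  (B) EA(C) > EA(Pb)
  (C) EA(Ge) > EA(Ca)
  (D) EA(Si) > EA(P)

The general trend: electron affinity increases across a period and decreases down a group.
(A) Se (period 4, group 16) vs Sn (period 5, group 14): the stated order agrees with the simple trend.
(B) C (period 2, group 14) vs Pb (period 6, group 14): the stated order agrees with the simple trend.
(C) Ge (period 4, group 14) vs Ca (period 4, group 2): the stated order agrees with the simple trend.
(D) Si (period 3, group 14) vs P (period 3, group 15): the stated order contradicts the simple trend.
The exception is (D): adding an electron to P's half-filled 3p³ is unfavourable, so Si (3p²) has the more exothermic EA.

(D)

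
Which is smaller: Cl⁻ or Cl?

Forming Cl⁻ adds 1 electron to Cl. More electron–electron repulsion in the same shell, with unchanged nuclear charge, lets the cloud expand.
An anion is larger than its parent atom: Cl⁻ > Cl.

Cl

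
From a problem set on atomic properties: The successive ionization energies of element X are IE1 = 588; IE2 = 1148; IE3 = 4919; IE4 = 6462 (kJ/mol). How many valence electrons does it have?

Look for the largest jump between consecutive ionization energies: IE3/IE2 ≈ 4.3, far larger than any earlier ratio.
That jump marks the point where a core electron is being removed. So the atom has 2 valence electrons.

2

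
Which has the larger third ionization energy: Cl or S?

Cl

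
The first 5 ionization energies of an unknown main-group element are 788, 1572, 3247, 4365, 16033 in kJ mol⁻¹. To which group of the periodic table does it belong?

Group 14

Look for the largest jump between consecutive ionization energies: IE5/IE4 ≈ 3.7, far larger than any earlier ratio.
That jump marks the point where a core electron is being removed. So the atom has 4 valence electrons.
A main-group element with 4 valence electrons is in group 14.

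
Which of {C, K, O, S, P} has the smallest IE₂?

The second ionization energy removes an electron from the +1 ion. For each element: C⁺ still has 3 valence electrons; K⁺ is the bare [Ar] core; O⁺ still has 5 valence electrons; S⁺ still has 5 valence electrons; P⁺ still has 4 valence electrons.
Usually core removal costs more than valence removal, but here the competition is close: a tightly held n=2 valence electron can cost more to remove than an n=3 core electron, so the actual values have to decide it.
Valence configurations: C⁺ [He]2s²2p¹, O⁺ [He]2s²2p³, S⁺ [Ne]3s²3p³, P⁺ [Ne]3s²3p².
Tabulated IE_2 (kJ/mol): C 2353, K 3052, O 3388, S 2252, P 1907.
So the second ionization energies run P < S < C < K < O.

P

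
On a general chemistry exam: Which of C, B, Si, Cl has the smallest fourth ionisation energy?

Si

After 3 electrons have been removed, what remains? C³⁺ still has 1 valence electron; B³⁺ is the bare [He] core; Si³⁺ still has 1 valence electron; Cl³⁺ still has 4 valence electrons.
Core electrons are held far more tightly than valence electrons, so B tops the IE_4 order.
Valence configurations: C³⁺ [He]2s¹, Si³⁺ [Ne]3s¹, Cl³⁺ [Ne]3s²3p².
The numbers (kJ/mol): C 6223, B 25026, Si 4356, Cl 5159.
Hence IE_4: Si < Cl < C < B.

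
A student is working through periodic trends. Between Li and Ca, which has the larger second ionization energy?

Li

IE_2 is the cost of taking one more electron from the +1 cation: Li⁺ is the bare [He] core; Ca⁺ still has 1 valence electron.
Pulling an electron out of a noble-gas core costs far more than removing a remaining valence electron, so Li sits at the high end of IE_2.
Approximate IE_2 values (kJ/mol): Li 7298, Ca 1145.
Hence IE_2: Ca < Li.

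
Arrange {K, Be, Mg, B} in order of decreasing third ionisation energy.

After 2 electrons have been removed, what remains? K²⁺ is already 1 electron into the core; Be²⁺ is the bare [He] core; Mg²⁺ is the bare [Ne] core; B²⁺ still has 1 valence electron.
Breaking into a closed-shell core is much more expensive than removing a leftover valence electron — K, Mg and Be have the largest IE_3 here.
Approximate IE_3 values (kJ/mol): K 4420, Be 14849, Mg 7733, B 3660.
Putting it together, IE_3: B < K < Mg < Be.

Be, Mg, K, B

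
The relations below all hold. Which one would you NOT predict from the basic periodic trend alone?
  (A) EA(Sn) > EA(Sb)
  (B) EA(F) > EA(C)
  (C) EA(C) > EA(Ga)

(A)

The general trend: electron affinity increases across a period and decreases down a group.
(A) Sn (period 5, group 14) vs Sb (period 5, group 15): the stated order contradicts the simple trend.
(B) F (period 2, group 17) vs C (period 2, group 14): the stated order agrees with the simple trend.
(C) C (period 2, group 14) vs Ga (period 4, group 13): the stated order agrees with the simple trend.
The exception is (A): adding an electron to Sb's half-filled 5p³ is unfavourable, so Sn has the more exothermic EA.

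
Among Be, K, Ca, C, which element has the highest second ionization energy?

After 1 electron has been removed, what remains? Be⁺ still has 1 valence electron; K⁺ is the bare [Ar] core; Ca⁺ still has 1 valence electron; C⁺ still has 3 valence electrons.
Pulling an electron out of a noble-gas core costs far more than removing a remaining valence electron, so K sits at the high end of IE_2.
Valence configurations: Be⁺ [He]2s¹, Ca⁺ [Ar]4s¹, C⁺ [He]2s²2p¹.
Tabulated IE_2 (kJ/mol): Be 1757, K 3052, Ca 1145, C 2353.
Putting it together, IE_2: Ca < Be < C < K.

K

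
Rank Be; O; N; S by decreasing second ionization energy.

O > N > S > Be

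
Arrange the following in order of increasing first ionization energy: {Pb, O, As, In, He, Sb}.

In < Pb < Sb < As < O < He

He is in period 1, group 18; O is in period 2, group 16; As is in period 4, group 15; In is in period 5, group 13; Sb is in period 5, group 15; Pb is in period 6, group 14.
Across a period the outer electron is held more tightly (higher IE₁); down a group it sits in a higher shell, more shielded, and comes off more easily.
These span different periods and groups, so the two trends combine.
Pb > In: period and group pull opposite ways; the across-period shift dominates (716 vs 558 kJ/mol).
Sb > Pb: relative to Pb, both the across-period and down-group shifts push Sb's first ionization energy up.
As > Sb: As sits above Sb in group 15, so the down-group effect alone puts As higher.
O > As: relative to As, both the across-period and down-group shifts push O's first ionization energy up.
He > O: both effects reinforce here, so He is clearly the higher of the two.
Approximate values (kJ/mol): He 2372, O 1314, As 947, In 558, Sb 831, Pb 716.
So from lowest to highest: In < Pb < Sb < As < O < He.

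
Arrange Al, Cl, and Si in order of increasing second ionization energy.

IE_2 is the cost of taking one more electron from the +1 cation: Al⁺ still has 2 valence electrons; Cl⁺ still has 6 valence electrons; Si⁺ still has 3 valence electrons.
All are still removing valence electrons, so compare the +1 ions as you would atoms: IE_2 generally rises across a period (higher Z_eff) and falls down a group (larger shell), subject to the usual subshell exceptions.
Valence configurations: Al⁺ [Ne]3s², Cl⁺ [Ne]3s²3p⁴, Si⁺ [Ne]3s²3p¹.
Si⁺ loses a lone 3p electron whereas Al⁺ must break into a filled 3s² pair, so IE_2(Al) > IE_2(Si) even though Si has the higher nuclear charge.
The numbers (kJ/mol): Al 1817, Cl 2298, Si 1577.
Hence IE_2: Si < Al < Cl.

Si, Al, Cl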